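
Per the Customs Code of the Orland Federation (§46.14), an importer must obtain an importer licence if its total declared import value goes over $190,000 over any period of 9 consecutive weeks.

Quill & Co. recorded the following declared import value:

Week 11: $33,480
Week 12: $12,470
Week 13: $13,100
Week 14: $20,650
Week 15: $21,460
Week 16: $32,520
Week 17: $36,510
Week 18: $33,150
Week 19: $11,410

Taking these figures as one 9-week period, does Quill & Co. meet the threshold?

Yes

Total declared import value: $33,480 + $12,470 + $13,100 + $20,650 + $21,460 + $32,520 + $36,510 + $33,150 + $11,410 = $214,750.
$214,750 > $190,000, so the threshold is exceeded.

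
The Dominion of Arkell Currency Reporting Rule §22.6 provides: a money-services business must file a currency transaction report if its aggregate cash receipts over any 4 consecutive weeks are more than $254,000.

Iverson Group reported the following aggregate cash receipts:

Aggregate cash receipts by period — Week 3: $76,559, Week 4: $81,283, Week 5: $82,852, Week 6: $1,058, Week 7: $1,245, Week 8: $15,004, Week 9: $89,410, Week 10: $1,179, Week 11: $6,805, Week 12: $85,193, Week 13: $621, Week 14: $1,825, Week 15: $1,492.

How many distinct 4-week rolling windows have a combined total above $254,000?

Week 3–Week 6: $76,559 + $81,283 + $82,852 + $1,058 = $241,752 (under)
Week 4–Week 7: $81,283 + $82,852 + $1,058 + $1,245 = $166,438 (under)
Week 5–Week 8: $82,852 + $1,058 + $1,245 + $15,004 = $100,159 (under)
Week 6–Week 9: $1,058 + $1,245 + $15,004 + $89,410 = $106,717 (under)
Week 7–Week 10: $1,245 + $15,004 + $89,410 + $1,179 = $106,838 (under)
Week 8–Week 11: $15,004 + $89,410 + $1,179 + $6,805 = $112,398 (under)
Week 9–Week 12: $89,410 + $1,179 + $6,805 + $85,193 = $182,587 (under)
Week 10–Week 13: $1,179 + $6,805 + $85,193 + $621 = $93,798 (under)
Week 11–Week 14: $6,805 + $85,193 + $621 + $1,825 = $94,444 (under)
Week 12–Week 15: $85,193 + $621 + $1,825 + $1,492 = $89,131 (under)
0 windows exceed the threshold.

0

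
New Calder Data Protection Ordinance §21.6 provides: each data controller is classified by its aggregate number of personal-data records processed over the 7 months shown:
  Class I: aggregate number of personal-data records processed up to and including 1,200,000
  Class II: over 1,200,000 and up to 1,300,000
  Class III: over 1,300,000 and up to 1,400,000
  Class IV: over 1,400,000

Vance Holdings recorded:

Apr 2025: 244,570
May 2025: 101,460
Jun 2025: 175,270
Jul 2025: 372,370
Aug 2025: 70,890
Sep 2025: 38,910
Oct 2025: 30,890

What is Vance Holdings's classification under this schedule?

Aggregate number of personal-data records processed: 244,570 + 101,460 + 175,270 + 372,370 + 70,890 + 38,910 + 30,890 = 1,034,360.
1,034,360 ≤ 1,200,000, so Class I applies.

Class I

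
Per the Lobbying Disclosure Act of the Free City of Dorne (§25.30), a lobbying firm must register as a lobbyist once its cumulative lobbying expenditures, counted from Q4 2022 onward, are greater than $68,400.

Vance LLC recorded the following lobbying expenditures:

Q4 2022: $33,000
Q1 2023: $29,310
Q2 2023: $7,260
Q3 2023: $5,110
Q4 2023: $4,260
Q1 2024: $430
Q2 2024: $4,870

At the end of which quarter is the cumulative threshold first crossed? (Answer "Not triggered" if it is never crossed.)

Q2 2023

Through Q4 2022: $33,000
Through Q1 2023: $62,310
Through Q2 2023: $69,570 ← exceeds threshold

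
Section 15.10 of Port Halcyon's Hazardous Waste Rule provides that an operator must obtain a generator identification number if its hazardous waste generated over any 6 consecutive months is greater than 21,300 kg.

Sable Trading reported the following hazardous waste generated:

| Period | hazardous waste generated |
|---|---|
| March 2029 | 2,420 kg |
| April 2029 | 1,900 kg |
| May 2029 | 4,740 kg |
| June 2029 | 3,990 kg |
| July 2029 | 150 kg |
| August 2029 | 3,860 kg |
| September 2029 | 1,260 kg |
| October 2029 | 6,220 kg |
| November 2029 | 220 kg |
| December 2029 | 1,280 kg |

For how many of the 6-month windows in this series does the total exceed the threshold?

0

March 2029–August 2029: 2,420 kg + 1,900 kg + 4,740 kg + 3,990 kg + 150 kg + 3,860 kg = 17,060 kg (under)
April 2029–September 2029: 1,900 kg + 4,740 kg + 3,990 kg + 150 kg + 3,860 kg + 1,260 kg = 15,900 kg (under)
May 2029–October 2029: 4,740 kg + 3,990 kg + 150 kg + 3,860 kg + 1,260 kg + 6,220 kg = 20,220 kg (under)
June 2029–November 2029: 3,990 kg + 150 kg + 3,860 kg + 1,260 kg + 6,220 kg + 220 kg = 15,700 kg (under)
July 2029–December 2029: 150 kg + 3,860 kg + 1,260 kg + 6,220 kg + 220 kg + 1,280 kg = 12,990 kg (under)
0 windows exceed the threshold.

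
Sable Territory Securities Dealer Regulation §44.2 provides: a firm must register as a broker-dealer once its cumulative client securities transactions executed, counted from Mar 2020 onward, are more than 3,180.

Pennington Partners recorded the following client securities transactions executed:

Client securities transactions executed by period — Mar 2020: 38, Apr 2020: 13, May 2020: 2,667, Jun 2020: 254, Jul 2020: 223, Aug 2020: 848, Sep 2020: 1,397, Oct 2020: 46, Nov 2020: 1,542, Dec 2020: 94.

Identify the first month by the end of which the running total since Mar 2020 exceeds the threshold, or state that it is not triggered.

Through Mar 2020: 38
Through Apr 2020: 51
Through May 2020: 2,718
Through Jun 2020: 2,972
Through Jul 2020: 3,195 ← exceeds threshold

Jul 2020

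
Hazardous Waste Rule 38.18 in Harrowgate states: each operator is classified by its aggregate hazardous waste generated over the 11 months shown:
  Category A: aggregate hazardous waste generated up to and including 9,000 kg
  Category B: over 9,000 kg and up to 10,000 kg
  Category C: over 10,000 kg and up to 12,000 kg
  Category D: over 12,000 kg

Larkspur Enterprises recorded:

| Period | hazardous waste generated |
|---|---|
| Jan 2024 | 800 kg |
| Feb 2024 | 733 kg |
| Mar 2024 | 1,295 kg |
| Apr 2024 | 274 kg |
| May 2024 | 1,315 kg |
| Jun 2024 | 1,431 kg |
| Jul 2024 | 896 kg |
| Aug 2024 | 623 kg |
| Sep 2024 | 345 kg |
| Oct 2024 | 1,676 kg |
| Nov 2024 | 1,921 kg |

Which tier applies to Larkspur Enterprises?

Aggregate hazardous waste generated: 800 kg + 733 kg + 1,295 kg + 274 kg + 1,315 kg + 1,431 kg + 896 kg + 623 kg + 345 kg + 1,676 kg + 1,921 kg = 11,309 kg.
10,000 kg < 11,309 kg ≤ 12,000 kg, so Category C applies.

Category C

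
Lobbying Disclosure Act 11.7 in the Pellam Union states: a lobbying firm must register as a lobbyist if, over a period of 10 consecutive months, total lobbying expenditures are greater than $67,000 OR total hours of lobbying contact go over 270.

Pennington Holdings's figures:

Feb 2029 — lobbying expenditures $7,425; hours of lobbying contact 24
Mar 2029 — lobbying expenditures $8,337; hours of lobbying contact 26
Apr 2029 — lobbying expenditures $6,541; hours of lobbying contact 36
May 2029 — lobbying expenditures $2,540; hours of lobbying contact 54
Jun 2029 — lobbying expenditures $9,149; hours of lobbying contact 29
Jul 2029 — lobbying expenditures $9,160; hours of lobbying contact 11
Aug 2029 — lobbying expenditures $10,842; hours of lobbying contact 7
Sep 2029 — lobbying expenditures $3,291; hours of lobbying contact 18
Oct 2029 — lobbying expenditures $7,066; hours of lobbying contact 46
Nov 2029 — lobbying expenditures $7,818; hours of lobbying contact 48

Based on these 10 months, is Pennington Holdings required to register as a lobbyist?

Yes

Total lobbying expenditures: $7,425 + $8,337 + $6,541 + $2,540 + $9,149 + $9,160 + $10,842 + $3,291 + $7,066 + $7,818 = $72,169 (> $67,000).
Total hours of lobbying contact: 24 + 26 + 36 + 54 + 29 + 11 + 7 + 18 + 46 + 48 = 299 (> 270).
The test is 'or': at least one threshold is exceeded.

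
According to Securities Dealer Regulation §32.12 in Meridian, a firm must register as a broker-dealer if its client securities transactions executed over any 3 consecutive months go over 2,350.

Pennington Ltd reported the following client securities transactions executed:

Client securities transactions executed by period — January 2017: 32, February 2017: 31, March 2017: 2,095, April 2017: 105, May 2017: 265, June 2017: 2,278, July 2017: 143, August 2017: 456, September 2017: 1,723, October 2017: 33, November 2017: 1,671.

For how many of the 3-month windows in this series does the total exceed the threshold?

5

January 2017–March 2017: 32 + 31 + 2,095 = 2,158 (under)
February 2017–April 2017: 31 + 2,095 + 105 = 2,231 (under)
March 2017–May 2017: 2,095 + 105 + 265 = 2,465 (over)
April 2017–June 2017: 105 + 265 + 2,278 = 2,648 (over)
May 2017–July 2017: 265 + 2,278 + 143 = 2,686 (over)
June 2017–August 2017: 2,278 + 143 + 456 = 2,877 (over)
July 2017–September 2017: 143 + 456 + 1,723 = 2,322 (under)
August 2017–October 2017: 456 + 1,723 + 33 = 2,212 (under)
September 2017–November 2017: 1,723 + 33 + 1,671 = 3,427 (over)
5 windows exceed the threshold.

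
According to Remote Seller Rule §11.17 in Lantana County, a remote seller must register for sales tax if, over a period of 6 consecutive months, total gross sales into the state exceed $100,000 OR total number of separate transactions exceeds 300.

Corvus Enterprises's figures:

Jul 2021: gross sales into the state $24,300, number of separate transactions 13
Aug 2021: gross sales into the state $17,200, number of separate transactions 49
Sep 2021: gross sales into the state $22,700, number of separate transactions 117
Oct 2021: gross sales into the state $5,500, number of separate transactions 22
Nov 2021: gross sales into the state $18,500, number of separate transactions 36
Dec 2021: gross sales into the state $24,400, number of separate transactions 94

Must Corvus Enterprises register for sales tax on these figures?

Total gross sales into the state: $24,300 + $17,200 + $22,700 + $5,500 + $18,500 + $24,400 = $112,600 (> $100,000).
Total number of separate transactions: 13 + 49 + 117 + 22 + 36 + 94 = 331 (> 300).
The test is 'or': at least one threshold is exceeded.

Yes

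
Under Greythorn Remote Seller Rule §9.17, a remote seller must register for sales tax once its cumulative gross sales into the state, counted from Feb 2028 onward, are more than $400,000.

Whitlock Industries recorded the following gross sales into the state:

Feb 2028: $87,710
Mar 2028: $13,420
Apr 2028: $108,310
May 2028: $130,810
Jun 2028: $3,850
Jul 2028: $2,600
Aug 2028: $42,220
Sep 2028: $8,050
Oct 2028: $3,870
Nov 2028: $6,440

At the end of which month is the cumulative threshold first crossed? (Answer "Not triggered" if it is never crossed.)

Through Feb 2028: $87,710
Through Mar 2028: $101,130
Through Apr 2028: $209,440
Through May 2028: $340,250
Through Jun 2028: $344,100
Through Jul 2028: $346,700
Through Aug 2028: $388,920
Through Sep 2028: $396,970
Through Oct 2028: $400,840 ← exceeds threshold

Oct 2028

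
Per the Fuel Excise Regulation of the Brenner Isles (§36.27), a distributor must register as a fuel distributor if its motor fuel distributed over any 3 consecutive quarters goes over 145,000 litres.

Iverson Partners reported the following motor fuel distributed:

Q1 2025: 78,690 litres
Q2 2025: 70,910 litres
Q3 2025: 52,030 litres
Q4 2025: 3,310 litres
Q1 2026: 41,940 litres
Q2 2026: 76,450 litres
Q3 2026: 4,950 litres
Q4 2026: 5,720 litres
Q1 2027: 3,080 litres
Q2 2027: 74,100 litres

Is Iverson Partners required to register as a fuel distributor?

Yes

Q1 2025–Q3 2025: 78,690 litres + 70,910 litres + 52,030 litres = 201,630 litres (over)
Q2 2025–Q4 2025: 70,910 litres + 52,030 litres + 3,310 litres = 126,250 litres (under)
Q3 2025–Q1 2026: 52,030 litres + 3,310 litres + 41,940 litres = 97,280 litres (under)
Q4 2025–Q2 2026: 3,310 litres + 41,940 litres + 76,450 litres = 121,700 litres (under)
Q1 2026–Q3 2026: 41,940 litres + 76,450 litres + 4,950 litres = 123,340 litres (under)
Q2 2026–Q4 2026: 76,450 litres + 4,950 litres + 5,720 litres = 87,120 litres (under)
Q3 2026–Q1 2027: 4,950 litres + 5,720 litres + 3,080 litres = 13,750 litres (under)
Q4 2026–Q2 2027: 5,720 litres + 3,080 litres + 74,100 litres = 82,900 litres (under)
At least one window exceeds 145,000 litres.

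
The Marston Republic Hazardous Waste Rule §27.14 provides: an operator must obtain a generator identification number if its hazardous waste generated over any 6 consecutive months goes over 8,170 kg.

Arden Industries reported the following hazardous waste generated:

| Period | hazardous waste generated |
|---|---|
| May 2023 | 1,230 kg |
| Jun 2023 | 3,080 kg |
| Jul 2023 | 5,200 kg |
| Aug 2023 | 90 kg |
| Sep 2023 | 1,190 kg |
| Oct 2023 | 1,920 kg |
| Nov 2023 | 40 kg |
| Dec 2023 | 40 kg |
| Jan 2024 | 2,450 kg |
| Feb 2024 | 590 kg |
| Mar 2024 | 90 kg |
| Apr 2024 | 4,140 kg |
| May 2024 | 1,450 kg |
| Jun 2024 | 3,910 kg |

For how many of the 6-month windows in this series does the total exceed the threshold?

May 2023–Oct 2023: 1,230 kg + 3,080 kg + 5,200 kg + 90 kg + 1,190 kg + 1,920 kg = 12,710 kg (over)
Jun 2023–Nov 2023: 3,080 kg + 5,200 kg + 90 kg + 1,190 kg + 1,920 kg + 40 kg = 11,520 kg (over)
Jul 2023–Dec 2023: 5,200 kg + 90 kg + 1,190 kg + 1,920 kg + 40 kg + 40 kg = 8,480 kg (over)
Aug 2023–Jan 2024: 90 kg + 1,190 kg + 1,920 kg + 40 kg + 40 kg + 2,450 kg = 5,730 kg (under)
Sep 2023–Feb 2024: 1,190 kg + 1,920 kg + 40 kg + 40 kg + 2,450 kg + 590 kg = 6,230 kg (under)
Oct 2023–Mar 2024: 1,920 kg + 40 kg + 40 kg + 2,450 kg + 590 kg + 90 kg = 5,130 kg (under)
Nov 2023–Apr 2024: 40 kg + 40 kg + 2,450 kg + 590 kg + 90 kg + 4,140 kg = 7,350 kg (under)
Dec 2023–May 2024: 40 kg + 2,450 kg + 590 kg + 90 kg + 4,140 kg + 1,450 kg = 8,760 kg (over)
Jan 2024–Jun 2024: 2,450 kg + 590 kg + 90 kg + 4,140 kg + 1,450 kg + 3,910 kg = 12,630 kg (over)
5 windows exceed the threshold.

5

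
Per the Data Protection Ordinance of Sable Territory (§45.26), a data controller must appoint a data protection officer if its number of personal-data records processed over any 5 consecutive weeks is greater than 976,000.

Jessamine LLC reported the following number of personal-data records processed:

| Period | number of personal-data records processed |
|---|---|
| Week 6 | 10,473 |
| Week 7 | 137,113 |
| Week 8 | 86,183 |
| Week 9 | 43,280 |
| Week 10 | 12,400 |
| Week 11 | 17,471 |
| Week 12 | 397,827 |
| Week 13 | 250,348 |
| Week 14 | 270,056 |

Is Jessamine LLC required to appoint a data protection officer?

No

Week 6–Week 10: 10,473 + 137,113 + 86,183 + 43,280 + 12,400 = 289,449 (under)
Week 7–Week 11: 137,113 + 86,183 + 43,280 + 12,400 + 17,471 = 296,447 (under)
Week 8–Week 12: 86,183 + 43,280 + 12,400 + 17,471 + 397,827 = 557,161 (under)
Week 9–Week 13: 43,280 + 12,400 + 17,471 + 397,827 + 250,348 = 721,326 (under)
Week 10–Week 14: 12,400 + 17,471 + 397,827 + 250,348 + 270,056 = 948,102 (under)
No window exceeds 976,000.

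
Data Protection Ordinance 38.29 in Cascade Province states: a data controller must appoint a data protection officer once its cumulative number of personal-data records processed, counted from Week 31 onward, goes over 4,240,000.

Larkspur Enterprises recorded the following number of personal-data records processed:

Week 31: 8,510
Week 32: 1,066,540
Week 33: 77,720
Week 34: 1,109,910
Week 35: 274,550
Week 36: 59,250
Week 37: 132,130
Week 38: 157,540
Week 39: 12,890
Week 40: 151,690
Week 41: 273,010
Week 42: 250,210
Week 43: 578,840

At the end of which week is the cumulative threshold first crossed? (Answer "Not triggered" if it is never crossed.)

Through Week 31: 8,510
Through Week 32: 1,075,050
Through Week 33: 1,152,770
Through Week 34: 2,262,680
Through Week 35: 2,537,230
Through Week 36: 2,596,480
Through Week 37: 2,728,610
Through Week 38: 2,886,150
Through Week 39: 2,899,040
Through Week 40: 3,050,730
Through Week 41: 3,323,740
Through Week 42: 3,573,950
Through Week 43: 4,152,790
Final cumulative total 4,152,790 ≤ 4,240,000; the threshold is never exceeded.

Not triggered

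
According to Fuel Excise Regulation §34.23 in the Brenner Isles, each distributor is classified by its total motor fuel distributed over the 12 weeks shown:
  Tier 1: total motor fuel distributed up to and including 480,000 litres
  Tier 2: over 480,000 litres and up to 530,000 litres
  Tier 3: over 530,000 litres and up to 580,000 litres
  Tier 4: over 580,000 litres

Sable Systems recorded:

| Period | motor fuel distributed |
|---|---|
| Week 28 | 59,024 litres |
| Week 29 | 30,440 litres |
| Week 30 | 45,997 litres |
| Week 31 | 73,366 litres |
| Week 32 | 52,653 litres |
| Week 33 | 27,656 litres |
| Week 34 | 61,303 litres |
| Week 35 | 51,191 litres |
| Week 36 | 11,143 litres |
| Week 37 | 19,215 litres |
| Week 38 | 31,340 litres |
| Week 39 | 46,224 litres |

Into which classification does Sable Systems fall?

Total motor fuel distributed: 59,024 litres + 30,440 litres + 45,997 litres + 73,366 litres + 52,653 litres + 27,656 litres + 61,303 litres + 51,191 litres + 11,143 litres + 19,215 litres + 31,340 litres + 46,224 litres = 509,552 litres.
480,000 litres < 509,552 litres ≤ 530,000 litres, so Tier 2 applies.

Tier 2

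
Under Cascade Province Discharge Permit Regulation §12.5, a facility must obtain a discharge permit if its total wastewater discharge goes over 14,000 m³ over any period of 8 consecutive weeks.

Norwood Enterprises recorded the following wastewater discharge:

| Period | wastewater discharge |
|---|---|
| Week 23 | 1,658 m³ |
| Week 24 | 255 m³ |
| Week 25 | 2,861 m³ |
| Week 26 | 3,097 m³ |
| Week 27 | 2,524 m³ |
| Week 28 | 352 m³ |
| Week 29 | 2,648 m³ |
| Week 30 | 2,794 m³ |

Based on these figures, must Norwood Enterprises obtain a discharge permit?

Yes

Total wastewater discharge: 1,658 m³ + 255 m³ + 2,861 m³ + 3,097 m³ + 2,524 m³ + 352 m³ + 2,648 m³ + 2,794 m³ = 16,189 m³.
16,189 m³ > 14,000 m³, so the threshold is exceeded.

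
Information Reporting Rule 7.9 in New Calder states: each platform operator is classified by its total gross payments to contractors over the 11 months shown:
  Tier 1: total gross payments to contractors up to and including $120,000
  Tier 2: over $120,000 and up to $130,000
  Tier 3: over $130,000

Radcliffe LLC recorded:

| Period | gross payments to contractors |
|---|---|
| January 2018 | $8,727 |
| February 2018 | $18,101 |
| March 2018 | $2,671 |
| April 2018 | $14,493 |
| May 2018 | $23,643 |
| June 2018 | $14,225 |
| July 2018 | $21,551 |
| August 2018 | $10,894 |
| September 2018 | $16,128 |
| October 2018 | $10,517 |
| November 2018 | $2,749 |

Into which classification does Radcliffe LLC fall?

Total gross payments to contractors: $8,727 + $18,101 + $2,671 + $14,493 + $23,643 + $14,225 + $21,551 + $10,894 + $16,128 + $10,517 + $2,749 = $143,699.
$143,699 > $130,000, so Tier 3 applies.

Tier 3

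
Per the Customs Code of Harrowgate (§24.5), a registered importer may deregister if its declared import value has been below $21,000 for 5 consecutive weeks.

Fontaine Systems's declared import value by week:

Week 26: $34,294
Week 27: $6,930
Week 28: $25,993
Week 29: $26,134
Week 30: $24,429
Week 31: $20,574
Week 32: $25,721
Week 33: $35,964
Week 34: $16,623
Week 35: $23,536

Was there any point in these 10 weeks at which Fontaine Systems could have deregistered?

No

Weeks below $21,000: Week 27, Week 31, Week 34.
Longest run of consecutive weeks below the threshold: 1.
1 < 5, so Fontaine Systems never became eligible.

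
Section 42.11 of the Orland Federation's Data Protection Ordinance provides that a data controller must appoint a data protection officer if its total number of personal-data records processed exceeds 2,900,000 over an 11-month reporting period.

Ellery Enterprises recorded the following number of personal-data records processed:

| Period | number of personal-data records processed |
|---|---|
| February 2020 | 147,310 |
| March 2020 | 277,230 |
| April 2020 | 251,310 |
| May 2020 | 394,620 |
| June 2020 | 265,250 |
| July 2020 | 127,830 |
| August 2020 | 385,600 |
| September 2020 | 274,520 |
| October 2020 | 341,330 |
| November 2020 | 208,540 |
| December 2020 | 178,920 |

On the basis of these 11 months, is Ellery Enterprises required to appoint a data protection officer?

Total number of personal-data records processed: 147,310 + 277,230 + 251,310 + 394,620 + 265,250 + 127,830 + 385,600 + 274,520 + 341,330 + 208,540 + 178,920 = 2,852,460.
2,852,460 ≤ 2,900,000, so the threshold is not exceeded.

No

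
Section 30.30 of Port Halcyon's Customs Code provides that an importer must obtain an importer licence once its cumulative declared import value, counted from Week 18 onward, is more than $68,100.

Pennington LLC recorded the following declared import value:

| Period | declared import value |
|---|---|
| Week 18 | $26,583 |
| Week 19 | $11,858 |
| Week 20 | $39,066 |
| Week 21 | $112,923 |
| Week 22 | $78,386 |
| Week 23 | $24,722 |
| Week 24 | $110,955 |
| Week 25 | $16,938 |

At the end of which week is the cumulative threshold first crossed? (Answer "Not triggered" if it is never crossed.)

Through Week 18: $26,583
Through Week 19: $38,441
Through Week 20: $77,507 ← exceeds threshold

Week 20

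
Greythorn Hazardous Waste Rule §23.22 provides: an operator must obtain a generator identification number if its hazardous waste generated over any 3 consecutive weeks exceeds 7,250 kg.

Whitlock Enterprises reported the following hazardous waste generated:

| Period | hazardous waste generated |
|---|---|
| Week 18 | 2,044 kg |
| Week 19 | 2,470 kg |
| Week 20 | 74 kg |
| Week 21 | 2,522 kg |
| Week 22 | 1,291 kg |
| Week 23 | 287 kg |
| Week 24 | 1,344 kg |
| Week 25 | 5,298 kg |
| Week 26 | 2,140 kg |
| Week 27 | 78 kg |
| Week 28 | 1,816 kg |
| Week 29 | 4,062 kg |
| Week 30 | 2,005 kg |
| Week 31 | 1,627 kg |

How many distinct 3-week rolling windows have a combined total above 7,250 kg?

Week 18–Week 20: 2,044 kg + 2,470 kg + 74 kg = 4,588 kg (under)
Week 19–Week 21: 2,470 kg + 74 kg + 2,522 kg = 5,066 kg (under)
Week 20–Week 22: 74 kg + 2,522 kg + 1,291 kg = 3,887 kg (under)
Week 21–Week 23: 2,522 kg + 1,291 kg + 287 kg = 4,100 kg (under)
Week 22–Week 24: 1,291 kg + 287 kg + 1,344 kg = 2,922 kg (under)
Week 23–Week 25: 287 kg + 1,344 kg + 5,298 kg = 6,929 kg (under)
Week 24–Week 26: 1,344 kg + 5,298 kg + 2,140 kg = 8,782 kg (over)
Week 25–Week 27: 5,298 kg + 2,140 kg + 78 kg = 7,516 kg (over)
Week 26–Week 28: 2,140 kg + 78 kg + 1,816 kg = 4,034 kg (under)
Week 27–Week 29: 78 kg + 1,816 kg + 4,062 kg = 5,956 kg (under)
Week 28–Week 30: 1,816 kg + 4,062 kg + 2,005 kg = 7,883 kg (over)
Week 29–Week 31: 4,062 kg + 2,005 kg + 1,627 kg = 7,694 kg (over)
4 windows exceed the threshold.

4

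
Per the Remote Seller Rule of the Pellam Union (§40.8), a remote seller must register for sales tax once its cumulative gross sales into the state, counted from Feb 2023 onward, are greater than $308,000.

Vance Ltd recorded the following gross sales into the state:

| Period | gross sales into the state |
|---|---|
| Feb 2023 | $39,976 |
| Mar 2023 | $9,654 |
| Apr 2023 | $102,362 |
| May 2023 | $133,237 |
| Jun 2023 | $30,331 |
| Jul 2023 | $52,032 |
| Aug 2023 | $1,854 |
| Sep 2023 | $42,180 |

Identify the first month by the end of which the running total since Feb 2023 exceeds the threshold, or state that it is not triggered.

Jun 2023

Through Feb 2023: $39,976
Through Mar 2023: $49,630
Through Apr 2023: $151,992
Through May 2023: $285,229
Through Jun 2023: $315,560 ← exceeds threshold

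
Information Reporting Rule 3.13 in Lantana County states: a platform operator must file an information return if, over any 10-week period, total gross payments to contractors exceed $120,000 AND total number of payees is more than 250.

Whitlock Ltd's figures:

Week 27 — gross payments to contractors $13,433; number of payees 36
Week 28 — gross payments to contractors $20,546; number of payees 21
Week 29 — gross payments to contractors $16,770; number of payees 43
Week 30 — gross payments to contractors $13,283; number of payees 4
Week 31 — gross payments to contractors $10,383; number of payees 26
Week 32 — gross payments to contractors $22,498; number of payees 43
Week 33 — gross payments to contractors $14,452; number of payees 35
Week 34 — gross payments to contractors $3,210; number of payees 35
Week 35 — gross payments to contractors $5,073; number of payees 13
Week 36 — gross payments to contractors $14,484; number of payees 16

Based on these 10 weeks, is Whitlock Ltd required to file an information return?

Total gross payments to contractors: $13,433 + $20,546 + $16,770 + $13,283 + $10,383 + $22,498 + $14,452 + $3,210 + $5,073 + $14,484 = $134,132 (> $120,000).
Total number of payees: 36 + 21 + 43 + 4 + 26 + 43 + 35 + 35 + 13 + 16 = 272 (> 250).
The test is 'and': both thresholds are exceeded.

Yes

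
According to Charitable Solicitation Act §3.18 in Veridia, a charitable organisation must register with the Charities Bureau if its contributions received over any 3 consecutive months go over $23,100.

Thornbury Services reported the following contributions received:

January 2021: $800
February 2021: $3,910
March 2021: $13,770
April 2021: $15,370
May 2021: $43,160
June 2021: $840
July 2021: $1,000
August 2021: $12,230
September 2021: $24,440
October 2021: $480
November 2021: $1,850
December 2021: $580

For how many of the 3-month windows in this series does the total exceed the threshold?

7

January 2021–March 2021: $800 + $3,910 + $13,770 = $18,480 (under)
February 2021–April 2021: $3,910 + $13,770 + $15,370 = $33,050 (over)
March 2021–May 2021: $13,770 + $15,370 + $43,160 = $72,300 (over)
April 2021–June 2021: $15,370 + $43,160 + $840 = $59,370 (over)
May 2021–July 2021: $43,160 + $840 + $1,000 = $45,000 (over)
June 2021–August 2021: $840 + $1,000 + $12,230 = $14,070 (under)
July 2021–September 2021: $1,000 + $12,230 + $24,440 = $37,670 (over)
August 2021–October 2021: $12,230 + $24,440 + $480 = $37,150 (over)
September 2021–November 2021: $24,440 + $480 + $1,850 = $26,770 (over)
October 2021–December 2021: $480 + $1,850 + $580 = $2,910 (under)
7 windows exceed the threshold.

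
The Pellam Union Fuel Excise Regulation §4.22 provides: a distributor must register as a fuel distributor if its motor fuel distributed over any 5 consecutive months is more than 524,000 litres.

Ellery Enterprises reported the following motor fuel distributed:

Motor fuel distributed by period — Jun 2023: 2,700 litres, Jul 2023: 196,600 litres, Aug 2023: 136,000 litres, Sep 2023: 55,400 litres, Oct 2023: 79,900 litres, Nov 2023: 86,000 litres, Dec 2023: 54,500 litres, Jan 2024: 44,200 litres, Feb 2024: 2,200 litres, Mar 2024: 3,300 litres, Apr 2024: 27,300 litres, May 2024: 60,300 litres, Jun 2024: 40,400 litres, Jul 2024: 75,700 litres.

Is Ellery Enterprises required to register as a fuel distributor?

Yes

Jun 2023–Oct 2023: 2,700 litres + 196,600 litres + 136,000 litres + 55,400 litres + 79,900 litres = 470,600 litres (under)
Jul 2023–Nov 2023: 196,600 litres + 136,000 litres + 55,400 litres + 79,900 litres + 86,000 litres = 553,900 litres (over)
Aug 2023–Dec 2023: 136,000 litres + 55,400 litres + 79,900 litres + 86,000 litres + 54,500 litres = 411,800 litres (under)
Sep 2023–Jan 2024: 55,400 litres + 79,900 litres + 86,000 litres + 54,500 litres + 44,200 litres = 320,000 litres (under)
Oct 2023–Feb 2024: 79,900 litres + 86,000 litres + 54,500 litres + 44,200 litres + 2,200 litres = 266,800 litres (under)
Nov 2023–Mar 2024: 86,000 litres + 54,500 litres + 44,200 litres + 2,200 litres + 3,300 litres = 190,200 litres (under)
Dec 2023–Apr 2024: 54,500 litres + 44,200 litres + 2,200 litres + 3,300 litres + 27,300 litres = 131,500 litres (under)
Jan 2024–May 2024: 44,200 litres + 2,200 litres + 3,300 litres + 27,300 litres + 60,300 litres = 137,300 litres (under)
Feb 2024–Jun 2024: 2,200 litres + 3,300 litres + 27,300 litres + 60,300 litres + 40,400 litres = 133,500 litres (under)
Mar 2024–Jul 2024: 3,300 litres + 27,300 litres + 60,300 litres + 40,400 litres + 75,700 litres = 207,000 litres (under)
At least one window exceeds 524,000 litres.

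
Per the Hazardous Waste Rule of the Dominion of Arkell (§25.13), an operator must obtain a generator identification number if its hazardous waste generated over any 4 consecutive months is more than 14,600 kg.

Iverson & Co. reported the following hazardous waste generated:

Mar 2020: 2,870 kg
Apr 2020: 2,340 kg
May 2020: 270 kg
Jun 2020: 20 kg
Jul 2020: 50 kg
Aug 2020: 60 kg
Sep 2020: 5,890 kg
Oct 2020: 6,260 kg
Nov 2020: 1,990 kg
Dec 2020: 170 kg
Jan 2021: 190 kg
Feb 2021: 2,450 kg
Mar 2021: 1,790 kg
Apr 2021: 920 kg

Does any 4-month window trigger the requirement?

Mar 2020–Jun 2020: 2,870 kg + 2,340 kg + 270 kg + 20 kg = 5,500 kg (under)
Apr 2020–Jul 2020: 2,340 kg + 270 kg + 20 kg + 50 kg = 2,680 kg (under)
May 2020–Aug 2020: 270 kg + 20 kg + 50 kg + 60 kg = 400 kg (under)
Jun 2020–Sep 2020: 20 kg + 50 kg + 60 kg + 5,890 kg = 6,020 kg (under)
Jul 2020–Oct 2020: 50 kg + 60 kg + 5,890 kg + 6,260 kg = 12,260 kg (under)
Aug 2020–Nov 2020: 60 kg + 5,890 kg + 6,260 kg + 1,990 kg = 14,200 kg (under)
Sep 2020–Dec 2020: 5,890 kg + 6,260 kg + 1,990 kg + 170 kg = 14,310 kg (under)
Oct 2020–Jan 2021: 6,260 kg + 1,990 kg + 170 kg + 190 kg = 8,610 kg (under)
Nov 2020–Feb 2021: 1,990 kg + 170 kg + 190 kg + 2,450 kg = 4,800 kg (under)
Dec 2020–Mar 2021: 170 kg + 190 kg + 2,450 kg + 1,790 kg = 4,600 kg (under)
Jan 2021–Apr 2021: 190 kg + 2,450 kg + 1,790 kg + 920 kg = 5,350 kg (under)
No window exceeds 14,600 kg.

No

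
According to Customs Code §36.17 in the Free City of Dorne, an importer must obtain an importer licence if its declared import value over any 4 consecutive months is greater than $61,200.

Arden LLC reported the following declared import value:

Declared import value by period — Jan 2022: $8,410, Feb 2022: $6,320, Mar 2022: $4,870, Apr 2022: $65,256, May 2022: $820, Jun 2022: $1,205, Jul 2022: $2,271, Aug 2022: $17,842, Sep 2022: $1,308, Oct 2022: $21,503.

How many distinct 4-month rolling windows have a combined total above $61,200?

4

Jan 2022–Apr 2022: $8,410 + $6,320 + $4,870 + $65,256 = $84,856 (over)
Feb 2022–May 2022: $6,320 + $4,870 + $65,256 + $820 = $77,266 (over)
Mar 2022–Jun 2022: $4,870 + $65,256 + $820 + $1,205 = $72,151 (over)
Apr 2022–Jul 2022: $65,256 + $820 + $1,205 + $2,271 = $69,552 (over)
May 2022–Aug 2022: $820 + $1,205 + $2,271 + $17,842 = $22,138 (under)
Jun 2022–Sep 2022: $1,205 + $2,271 + $17,842 + $1,308 = $22,626 (under)
Jul 2022–Oct 2022: $2,271 + $17,842 + $1,308 + $21,503 = $42,924 (under)
4 windows exceed the threshold.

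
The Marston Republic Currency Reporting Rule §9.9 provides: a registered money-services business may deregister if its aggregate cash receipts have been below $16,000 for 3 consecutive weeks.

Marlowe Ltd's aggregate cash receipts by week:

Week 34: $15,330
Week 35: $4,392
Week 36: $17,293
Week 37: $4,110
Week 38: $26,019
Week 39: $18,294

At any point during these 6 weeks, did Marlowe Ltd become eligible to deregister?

No

Weeks below $16,000: Week 34, Week 35, Week 37.
Longest run of consecutive weeks below the threshold: 2.
2 < 3, so Marlowe Ltd never became eligible.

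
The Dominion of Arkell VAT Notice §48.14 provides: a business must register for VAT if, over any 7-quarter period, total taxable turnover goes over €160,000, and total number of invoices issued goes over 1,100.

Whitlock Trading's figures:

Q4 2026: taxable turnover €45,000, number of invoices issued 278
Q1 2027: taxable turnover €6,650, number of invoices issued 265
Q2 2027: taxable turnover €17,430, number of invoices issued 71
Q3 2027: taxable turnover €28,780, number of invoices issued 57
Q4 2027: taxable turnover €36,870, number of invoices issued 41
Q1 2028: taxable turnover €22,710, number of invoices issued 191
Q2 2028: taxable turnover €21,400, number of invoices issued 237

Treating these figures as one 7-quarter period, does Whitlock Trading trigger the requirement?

Total taxable turnover: €45,000 + €6,650 + €17,430 + €28,780 + €36,870 + €22,710 + €21,400 = €178,840 (> €160,000).
Total number of invoices issued: 278 + 265 + 71 + 57 + 41 + 191 + 237 = 1,140 (> 1,100).
The test is 'and': both thresholds are exceeded.

Yes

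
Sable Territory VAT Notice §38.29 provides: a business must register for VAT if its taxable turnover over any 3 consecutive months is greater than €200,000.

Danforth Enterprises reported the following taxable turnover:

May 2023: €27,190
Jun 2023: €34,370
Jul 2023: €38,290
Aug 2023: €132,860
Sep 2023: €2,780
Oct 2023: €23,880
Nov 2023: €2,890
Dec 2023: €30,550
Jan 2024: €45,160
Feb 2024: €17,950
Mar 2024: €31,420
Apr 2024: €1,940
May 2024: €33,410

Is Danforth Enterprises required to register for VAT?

May 2023–Jul 2023: €27,190 + €34,370 + €38,290 = €99,850 (under)
Jun 2023–Aug 2023: €34,370 + €38,290 + €132,860 = €205,520 (over)
Jul 2023–Sep 2023: €38,290 + €132,860 + €2,780 = €173,930 (under)
Aug 2023–Oct 2023: €132,860 + €2,780 + €23,880 = €159,520 (under)
Sep 2023–Nov 2023: €2,780 + €23,880 + €2,890 = €29,550 (under)
Oct 2023–Dec 2023: €23,880 + €2,890 + €30,550 = €57,320 (under)
Nov 2023–Jan 2024: €2,890 + €30,550 + €45,160 = €78,600 (under)
Dec 2023–Feb 2024: €30,550 + €45,160 + €17,950 = €93,660 (under)
Jan 2024–Mar 2024: €45,160 + €17,950 + €31,420 = €94,530 (under)
Feb 2024–Apr 2024: €17,950 + €31,420 + €1,940 = €51,310 (under)
Mar 2024–May 2024: €31,420 + €1,940 + €33,410 = €66,770 (under)
At least one window exceeds €200,000.

Yes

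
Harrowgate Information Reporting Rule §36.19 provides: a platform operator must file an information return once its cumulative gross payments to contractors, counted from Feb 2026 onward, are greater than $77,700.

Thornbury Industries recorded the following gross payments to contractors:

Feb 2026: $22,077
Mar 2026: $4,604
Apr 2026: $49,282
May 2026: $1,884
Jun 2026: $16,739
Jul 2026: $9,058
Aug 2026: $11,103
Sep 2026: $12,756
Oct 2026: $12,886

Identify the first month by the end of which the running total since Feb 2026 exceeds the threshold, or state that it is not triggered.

May 2026

Through Feb 2026: $22,077
Through Mar 2026: $26,681
Through Apr 2026: $75,963
Through May 2026: $77,847 ← exceeds threshold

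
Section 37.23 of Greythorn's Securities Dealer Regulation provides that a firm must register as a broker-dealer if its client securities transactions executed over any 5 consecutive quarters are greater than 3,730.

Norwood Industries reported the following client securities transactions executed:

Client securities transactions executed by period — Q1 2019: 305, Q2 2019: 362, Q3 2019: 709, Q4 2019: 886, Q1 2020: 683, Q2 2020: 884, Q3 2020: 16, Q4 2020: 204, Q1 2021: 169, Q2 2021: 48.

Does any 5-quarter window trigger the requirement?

Q1 2019–Q1 2020: 305 + 362 + 709 + 886 + 683 = 2,945 (under)
Q2 2019–Q2 2020: 362 + 709 + 886 + 683 + 884 = 3,524 (under)
Q3 2019–Q3 2020: 709 + 886 + 683 + 884 + 16 = 3,178 (under)
Q4 2019–Q4 2020: 886 + 683 + 884 + 16 + 204 = 2,673 (under)
Q1 2020–Q1 2021: 683 + 884 + 16 + 204 + 169 = 1,956 (under)
Q2 2020–Q2 2021: 884 + 16 + 204 + 169 + 48 = 1,321 (under)
No window exceeds 3,730.

No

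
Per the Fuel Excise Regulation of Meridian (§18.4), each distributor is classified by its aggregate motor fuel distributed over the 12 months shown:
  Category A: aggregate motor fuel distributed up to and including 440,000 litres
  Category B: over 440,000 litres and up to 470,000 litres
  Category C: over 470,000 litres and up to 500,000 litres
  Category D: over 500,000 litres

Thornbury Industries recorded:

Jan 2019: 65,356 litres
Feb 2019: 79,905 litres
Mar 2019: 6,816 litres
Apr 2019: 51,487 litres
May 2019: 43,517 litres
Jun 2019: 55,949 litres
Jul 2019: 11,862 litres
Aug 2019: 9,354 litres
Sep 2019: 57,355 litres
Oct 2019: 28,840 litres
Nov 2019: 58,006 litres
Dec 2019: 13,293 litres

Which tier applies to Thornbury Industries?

Aggregate motor fuel distributed: 65,356 litres + 79,905 litres + 6,816 litres + 51,487 litres + 43,517 litres + 55,949 litres + 11,862 litres + 9,354 litres + 57,355 litres + 28,840 litres + 58,006 litres + 13,293 litres = 481,740 litres.
470,000 litres < 481,740 litres ≤ 500,000 litres, so Category C applies.

Category C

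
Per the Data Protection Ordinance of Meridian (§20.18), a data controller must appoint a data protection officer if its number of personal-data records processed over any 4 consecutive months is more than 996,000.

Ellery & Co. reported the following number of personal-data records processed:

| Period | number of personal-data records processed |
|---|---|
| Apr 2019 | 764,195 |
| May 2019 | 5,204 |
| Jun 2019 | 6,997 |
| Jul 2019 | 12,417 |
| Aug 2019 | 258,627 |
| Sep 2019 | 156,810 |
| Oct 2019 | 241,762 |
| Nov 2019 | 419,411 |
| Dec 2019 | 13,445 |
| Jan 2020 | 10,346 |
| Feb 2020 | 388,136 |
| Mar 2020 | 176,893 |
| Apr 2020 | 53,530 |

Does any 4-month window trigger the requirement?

Apr 2019–Jul 2019: 764,195 + 5,204 + 6,997 + 12,417 = 788,813 (under)
May 2019–Aug 2019: 5,204 + 6,997 + 12,417 + 258,627 = 283,245 (under)
Jun 2019–Sep 2019: 6,997 + 12,417 + 258,627 + 156,810 = 434,851 (under)
Jul 2019–Oct 2019: 12,417 + 258,627 + 156,810 + 241,762 = 669,616 (under)
Aug 2019–Nov 2019: 258,627 + 156,810 + 241,762 + 419,411 = 1,076,610 (over)
Sep 2019–Dec 2019: 156,810 + 241,762 + 419,411 + 13,445 = 831,428 (under)
Oct 2019–Jan 2020: 241,762 + 419,411 + 13,445 + 10,346 = 684,964 (under)
Nov 2019–Feb 2020: 419,411 + 13,445 + 10,346 + 388,136 = 831,338 (under)
Dec 2019–Mar 2020: 13,445 + 10,346 + 388,136 + 176,893 = 588,820 (under)
Jan 2020–Apr 2020: 10,346 + 388,136 + 176,893 + 53,530 = 628,905 (under)
At least one window exceeds 996,000.

Yes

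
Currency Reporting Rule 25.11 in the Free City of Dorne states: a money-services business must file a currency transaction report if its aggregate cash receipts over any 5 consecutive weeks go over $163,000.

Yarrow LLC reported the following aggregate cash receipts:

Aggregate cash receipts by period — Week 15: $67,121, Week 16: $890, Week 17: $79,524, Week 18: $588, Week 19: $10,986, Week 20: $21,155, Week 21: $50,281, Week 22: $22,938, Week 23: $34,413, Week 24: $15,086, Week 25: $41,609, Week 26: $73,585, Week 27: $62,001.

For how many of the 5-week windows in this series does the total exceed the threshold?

Week 15–Week 19: $67,121 + $890 + $79,524 + $588 + $10,986 = $159,109 (under)
Week 16–Week 20: $890 + $79,524 + $588 + $10,986 + $21,155 = $113,143 (under)
Week 17–Week 21: $79,524 + $588 + $10,986 + $21,155 + $50,281 = $162,534 (under)
Week 18–Week 22: $588 + $10,986 + $21,155 + $50,281 + $22,938 = $105,948 (under)
Week 19–Week 23: $10,986 + $21,155 + $50,281 + $22,938 + $34,413 = $139,773 (under)
Week 20–Week 24: $21,155 + $50,281 + $22,938 + $34,413 + $15,086 = $143,873 (under)
Week 21–Week 25: $50,281 + $22,938 + $34,413 + $15,086 + $41,609 = $164,327 (over)
Week 22–Week 26: $22,938 + $34,413 + $15,086 + $41,609 + $73,585 = $187,631 (over)
Week 23–Week 27: $34,413 + $15,086 + $41,609 + $73,585 + $62,001 = $226,694 (over)
3 windows exceed the threshold.

3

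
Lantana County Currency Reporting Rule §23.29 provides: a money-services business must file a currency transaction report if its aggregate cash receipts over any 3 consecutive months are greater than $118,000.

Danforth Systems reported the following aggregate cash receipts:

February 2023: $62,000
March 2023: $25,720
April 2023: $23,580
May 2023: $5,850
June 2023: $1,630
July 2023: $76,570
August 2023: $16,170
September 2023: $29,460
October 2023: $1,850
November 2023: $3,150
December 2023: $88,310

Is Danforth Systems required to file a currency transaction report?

Yes

February 2023–April 2023: $62,000 + $25,720 + $23,580 = $111,300 (under)
March 2023–May 2023: $25,720 + $23,580 + $5,850 = $55,150 (under)
April 2023–June 2023: $23,580 + $5,850 + $1,630 = $31,060 (under)
May 2023–July 2023: $5,850 + $1,630 + $76,570 = $84,050 (under)
June 2023–August 2023: $1,630 + $76,570 + $16,170 = $94,370 (under)
July 2023–September 2023: $76,570 + $16,170 + $29,460 = $122,200 (over)
August 2023–October 2023: $16,170 + $29,460 + $1,850 = $47,480 (under)
September 2023–November 2023: $29,460 + $1,850 + $3,150 = $34,460 (under)
October 2023–December 2023: $1,850 + $3,150 + $88,310 = $93,310 (under)
At least one window exceeds $118,000.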